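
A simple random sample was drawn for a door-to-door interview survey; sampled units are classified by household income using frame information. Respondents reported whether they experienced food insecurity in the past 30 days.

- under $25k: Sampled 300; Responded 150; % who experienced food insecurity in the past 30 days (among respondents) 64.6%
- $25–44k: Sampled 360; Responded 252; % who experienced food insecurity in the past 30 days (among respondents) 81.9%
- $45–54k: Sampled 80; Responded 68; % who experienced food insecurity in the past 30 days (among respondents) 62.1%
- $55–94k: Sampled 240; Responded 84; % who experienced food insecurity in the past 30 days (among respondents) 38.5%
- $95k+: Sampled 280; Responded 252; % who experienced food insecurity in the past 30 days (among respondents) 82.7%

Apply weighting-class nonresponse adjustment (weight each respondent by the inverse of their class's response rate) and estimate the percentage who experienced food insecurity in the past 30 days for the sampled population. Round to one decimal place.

68.4%

Class response rates: under $25k 150/300 = 50%, $25–44k 252/360 = 70%, $45–54k 68/80 = 85%, $55–94k 84/240 = 35%, $95k+ 252/280 = 90%.
Inverse-response-rate weighting restores each class to its sampled count, so class totals weight by n_sampled:
  under $25k: 300 × 64.6 = 19,380
  $25–44k: 360 × 81.9 = 29484
  $45–54k: 80 × 62.1 = 4968
  $55–94k: 240 × 38.5 = 9240
  $95k+: 280 × 82.7 = 23,156
Adjusted estimate = 86,228 / 1,260 = 68.4349 → 68.4%.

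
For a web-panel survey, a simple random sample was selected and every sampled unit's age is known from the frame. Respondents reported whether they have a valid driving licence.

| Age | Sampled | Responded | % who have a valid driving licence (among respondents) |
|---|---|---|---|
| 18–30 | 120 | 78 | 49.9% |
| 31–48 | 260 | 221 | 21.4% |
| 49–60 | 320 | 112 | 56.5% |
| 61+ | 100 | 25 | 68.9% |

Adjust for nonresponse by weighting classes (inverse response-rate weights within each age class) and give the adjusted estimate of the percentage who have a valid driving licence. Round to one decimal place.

45.7%

Response rates by class: 18–30 78/120 = 65%, 31–48 221/260 = 85%, 49–60 112/320 = 35%, 61+ 25/100 = 25%.
Each respondent's weight = sampled/responded in their class; summing within a class gives n_sampled, so:
  18–30: 120 × 49.9 = 5988
  31–48: 260 × 21.4 = 5564
  49–60: 320 × 56.5 = 18,080
  61+: 100 × 68.9 = 6890
Adjusted estimate = 36,522 / 800 = 45.6525 → 45.7%.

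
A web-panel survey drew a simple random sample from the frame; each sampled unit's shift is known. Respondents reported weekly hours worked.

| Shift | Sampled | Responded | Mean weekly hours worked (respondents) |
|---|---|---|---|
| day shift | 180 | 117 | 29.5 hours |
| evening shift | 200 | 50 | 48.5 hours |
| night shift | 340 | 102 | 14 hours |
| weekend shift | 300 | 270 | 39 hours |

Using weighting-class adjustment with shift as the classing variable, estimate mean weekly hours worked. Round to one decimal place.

30.9

Class response rates: day shift 117/180 = 65%, evening shift 50/200 = 25%, night shift 102/340 = 30%, weekend shift 270/300 = 90%.
Inverse-response-rate weighting restores each class to its sampled count, so class totals weight by n_sampled:
  day shift: 180 × 29.5 = 5310
  evening shift: 200 × 48.5 = 9700
  night shift: 340 × 14 = 4760
  weekend shift: 300 × 39 = 11,700
Adjusted estimate = 31,470 / 1,020 = 30.8529 → 30.9.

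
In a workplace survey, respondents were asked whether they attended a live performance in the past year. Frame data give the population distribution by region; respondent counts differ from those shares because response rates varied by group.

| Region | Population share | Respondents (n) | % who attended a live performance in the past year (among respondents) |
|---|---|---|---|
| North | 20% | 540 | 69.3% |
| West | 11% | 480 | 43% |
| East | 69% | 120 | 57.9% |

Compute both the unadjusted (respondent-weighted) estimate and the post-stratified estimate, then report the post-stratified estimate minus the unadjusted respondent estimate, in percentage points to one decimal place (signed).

Naive respondent-only estimate (weights = respondent counts):
  (540/1140)×69.3 + (480/1140)×43 + (120/1140)×57.9 = 57.0263%
Post-stratified estimate weights by population shares:
  0.2×69.3 + 0.11×43 + 0.69×57.9 = 58.541%
Difference = 58.541 − 57.0263 = 1.5147 pp.

+1.5 percentage points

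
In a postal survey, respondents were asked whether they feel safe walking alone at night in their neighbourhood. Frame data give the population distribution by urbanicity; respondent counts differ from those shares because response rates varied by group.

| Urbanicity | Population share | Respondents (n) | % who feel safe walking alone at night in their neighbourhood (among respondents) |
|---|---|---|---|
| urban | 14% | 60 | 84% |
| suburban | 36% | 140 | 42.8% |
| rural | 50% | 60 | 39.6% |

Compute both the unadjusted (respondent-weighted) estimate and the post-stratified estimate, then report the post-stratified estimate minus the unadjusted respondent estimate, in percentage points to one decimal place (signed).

-4.6 percentage points

Naive respondent-only estimate (weights = respondent counts):
  (60/260)×84 + (140/260)×42.8 + (60/260)×39.6 = 51.5692%
Reweighting by population urbanicity shares:
  0.14×84 + 0.36×42.8 + 0.5×39.6 = 46.968%
Difference = 46.968 − 51.5692 = -4.6012 pp.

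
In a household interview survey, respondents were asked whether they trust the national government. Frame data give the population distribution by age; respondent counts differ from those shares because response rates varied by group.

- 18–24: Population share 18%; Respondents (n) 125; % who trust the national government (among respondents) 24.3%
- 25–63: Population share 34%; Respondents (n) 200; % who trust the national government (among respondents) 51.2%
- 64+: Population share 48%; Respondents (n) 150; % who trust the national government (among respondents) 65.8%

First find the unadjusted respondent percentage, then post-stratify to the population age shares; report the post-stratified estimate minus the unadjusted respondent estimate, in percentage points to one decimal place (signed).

Without adjustment, the pooled respondent share is:
  (125/475)×24.3 + (200/475)×51.2 + (150/475)×65.8 = 48.7316%
Reweighting by population age shares:
  0.18×24.3 + 0.34×51.2 + 0.48×65.8 = 53.366%
Difference = 53.366 − 48.7316 = 4.6344 pp.

+4.6 percentage points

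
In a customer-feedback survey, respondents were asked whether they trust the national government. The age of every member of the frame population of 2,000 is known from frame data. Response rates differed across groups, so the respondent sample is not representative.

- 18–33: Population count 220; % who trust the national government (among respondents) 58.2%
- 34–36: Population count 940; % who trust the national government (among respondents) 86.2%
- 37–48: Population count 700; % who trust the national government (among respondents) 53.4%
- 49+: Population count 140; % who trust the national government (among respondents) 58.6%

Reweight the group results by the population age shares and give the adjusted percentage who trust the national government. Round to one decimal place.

Each cell contributes population-share × respondent value:
  18–33: (220/2,000) × 58.2 = 6.402
  34–36: (940/2,000) × 86.2 = 40.514
  37–48: (700/2,000) × 53.4 = 18.69
  49+: (140/2,000) × 58.6 = 4.102
Post-stratified estimate = 69.708 → 69.7%.

69.7%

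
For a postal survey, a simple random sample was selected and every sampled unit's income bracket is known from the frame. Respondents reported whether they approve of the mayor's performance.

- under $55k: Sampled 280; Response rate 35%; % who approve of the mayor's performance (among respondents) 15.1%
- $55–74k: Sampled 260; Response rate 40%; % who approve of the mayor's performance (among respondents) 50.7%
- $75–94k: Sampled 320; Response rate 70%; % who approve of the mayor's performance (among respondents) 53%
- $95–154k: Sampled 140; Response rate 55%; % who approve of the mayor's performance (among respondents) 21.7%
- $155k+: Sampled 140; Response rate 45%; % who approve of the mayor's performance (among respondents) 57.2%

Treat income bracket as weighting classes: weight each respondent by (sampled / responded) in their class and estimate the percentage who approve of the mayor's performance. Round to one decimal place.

39.8%

With weight = n_sampled/n_responded per class, the weighted class total is n_sampled:
  under $55k: 280 × 15.1 = 4228
  $55–74k: 260 × 50.7 = 13,182
  $75–94k: 320 × 53 = 16,960
  $95–154k: 140 × 21.7 = 3038
  $155k+: 140 × 57.2 = 8008
Adjusted estimate = 45,416 / 1,140 = 39.8386 → 39.8%.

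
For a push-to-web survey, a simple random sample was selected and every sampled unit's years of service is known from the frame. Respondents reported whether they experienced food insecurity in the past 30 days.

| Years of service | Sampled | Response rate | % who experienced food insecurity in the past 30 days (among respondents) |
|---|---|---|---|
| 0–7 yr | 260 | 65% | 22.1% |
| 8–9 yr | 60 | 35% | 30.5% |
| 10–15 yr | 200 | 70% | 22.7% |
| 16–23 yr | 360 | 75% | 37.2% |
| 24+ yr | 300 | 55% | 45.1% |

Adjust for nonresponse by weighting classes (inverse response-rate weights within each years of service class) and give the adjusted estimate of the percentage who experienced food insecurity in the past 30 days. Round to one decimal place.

Each respondent's weight = sampled/responded in their class; summing within a class gives n_sampled, so:
  0–7 yr: 260 × 22.1 = 5746
  8–9 yr: 60 × 30.5 = 1830
  10–15 yr: 200 × 22.7 = 4540
  16–23 yr: 360 × 37.2 = 13392
  24+ yr: 300 × 45.1 = 13,530
Adjusted estimate = 39,038 / 1,180 = 33.0831 → 33.1%.

33.1%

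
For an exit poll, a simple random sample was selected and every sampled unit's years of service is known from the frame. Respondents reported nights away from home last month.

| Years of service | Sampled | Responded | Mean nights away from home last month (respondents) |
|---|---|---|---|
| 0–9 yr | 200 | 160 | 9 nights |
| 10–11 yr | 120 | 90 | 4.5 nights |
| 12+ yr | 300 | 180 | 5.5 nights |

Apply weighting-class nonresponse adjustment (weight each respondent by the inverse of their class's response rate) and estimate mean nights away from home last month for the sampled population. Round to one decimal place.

Response rates by class: 0–9 yr 160/200 = 80%, 10–11 yr 90/120 = 75%, 12+ yr 180/300 = 60%.
With weight = n_sampled/n_responded per class, the weighted class total is n_sampled:
  0–9 yr: 200 × 9 = 1800
  10–11 yr: 120 × 4.5 = 540
  12+ yr: 300 × 5.5 = 1650
Adjusted estimate = 3990 / 620 = 6.43548 → 6.4.

6.4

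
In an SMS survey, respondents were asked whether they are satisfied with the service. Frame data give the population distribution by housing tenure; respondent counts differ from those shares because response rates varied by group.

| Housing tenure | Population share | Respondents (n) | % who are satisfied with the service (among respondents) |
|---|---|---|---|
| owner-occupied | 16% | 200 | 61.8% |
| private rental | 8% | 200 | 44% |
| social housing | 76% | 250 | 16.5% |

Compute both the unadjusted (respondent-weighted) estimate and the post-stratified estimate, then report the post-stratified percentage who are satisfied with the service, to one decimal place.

25.9%

Without adjustment, the pooled respondent share is:
  (200/650)×61.8 + (200/650)×44 + (250/650)×16.5 = 38.9%
Post-stratified estimate weights by population shares:
  0.16×61.8 + 0.08×44 + 0.76×16.5 = 25.948%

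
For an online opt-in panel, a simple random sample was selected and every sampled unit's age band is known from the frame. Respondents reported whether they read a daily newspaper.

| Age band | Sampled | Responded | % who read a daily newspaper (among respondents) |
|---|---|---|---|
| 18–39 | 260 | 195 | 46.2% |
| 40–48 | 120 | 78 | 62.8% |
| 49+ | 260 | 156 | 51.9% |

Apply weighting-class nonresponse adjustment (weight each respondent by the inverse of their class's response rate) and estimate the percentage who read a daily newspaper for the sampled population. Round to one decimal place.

51.6%

Class response rates: 18–39 195/260 = 75%, 40–48 78/120 = 65%, 49+ 156/260 = 60%.
Inverse-response-rate weighting restores each class to its sampled count, so class totals weight by n_sampled:
  18–39: 260 × 46.2 = 12,012
  40–48: 120 × 62.8 = 7536
  49+: 260 × 51.9 = 13,494
Adjusted estimate = 33,042 / 640 = 51.6281 → 51.6%.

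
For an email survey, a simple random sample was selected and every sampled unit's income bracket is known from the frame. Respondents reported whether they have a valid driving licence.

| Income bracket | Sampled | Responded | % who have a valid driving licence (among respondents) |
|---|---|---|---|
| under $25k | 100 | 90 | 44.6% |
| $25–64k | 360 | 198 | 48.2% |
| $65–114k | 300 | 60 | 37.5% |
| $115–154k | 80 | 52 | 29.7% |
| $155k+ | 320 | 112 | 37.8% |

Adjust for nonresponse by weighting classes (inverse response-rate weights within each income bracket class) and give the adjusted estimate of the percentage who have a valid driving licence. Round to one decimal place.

41.0%

Response rates by class: under $25k 90/100 = 90%, $25–64k 198/360 = 55%, $65–114k 60/300 = 20%, $115–154k 52/80 = 65%, $155k+ 112/320 = 35%.
Each respondent's weight = sampled/responded in their class; summing within a class gives n_sampled, so:
  under $25k: 100 × 44.6 = 4460
  $25–64k: 360 × 48.2 = 17,352
  $65–114k: 300 × 37.5 = 11,250
  $115–154k: 80 × 29.7 = 2376
  $155k+: 320 × 37.8 = 12,096
Adjusted estimate = 47,534 / 1,160 = 40.9776 → 41.0%.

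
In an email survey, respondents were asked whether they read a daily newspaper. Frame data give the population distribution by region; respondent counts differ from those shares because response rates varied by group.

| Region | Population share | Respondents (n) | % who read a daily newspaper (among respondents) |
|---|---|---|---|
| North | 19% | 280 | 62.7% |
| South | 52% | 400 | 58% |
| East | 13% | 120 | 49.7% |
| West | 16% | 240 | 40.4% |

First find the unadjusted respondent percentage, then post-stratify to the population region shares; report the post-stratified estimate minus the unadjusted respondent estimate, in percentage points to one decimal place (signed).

+0.8 percentage points

Without adjustment, the pooled respondent share is:
  (280/1040)×62.7 + (400/1040)×58 + (120/1040)×49.7 + (240/1040)×40.4 = 54.2462%
Post-stratified estimate weights by population shares:
  0.19×62.7 + 0.52×58 + 0.13×49.7 + 0.16×40.4 = 54.998%
Difference = 54.998 − 54.2462 = 0.7518 pp.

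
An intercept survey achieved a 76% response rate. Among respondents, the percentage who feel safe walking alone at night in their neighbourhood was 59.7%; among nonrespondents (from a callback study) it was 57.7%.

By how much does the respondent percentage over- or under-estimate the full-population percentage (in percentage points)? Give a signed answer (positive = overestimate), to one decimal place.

+0.5 percentage points

Nonresponse fraction = 1 − 0.76 = 0.24.
Bias = (nonresponse fraction) × (respondent percentage − nonrespondent percentage)
     = 0.24 × (59.7 − 57.7) = 0.24 × 2 = 0.48.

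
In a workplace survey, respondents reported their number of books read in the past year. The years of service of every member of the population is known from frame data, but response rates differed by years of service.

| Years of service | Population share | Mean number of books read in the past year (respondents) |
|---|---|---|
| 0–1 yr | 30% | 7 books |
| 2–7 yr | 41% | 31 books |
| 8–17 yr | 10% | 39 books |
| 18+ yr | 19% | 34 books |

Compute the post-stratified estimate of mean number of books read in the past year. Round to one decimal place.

25.2

Each cell contributes population-share × respondent value:
  0–1 yr: 0.3 × 7 = 2.1
  2–7 yr: 0.41 × 31 = 12.71
  8–17 yr: 0.1 × 39 = 3.9
  18+ yr: 0.19 × 34 = 6.46
Post-stratified estimate = 25.17 → 25.2.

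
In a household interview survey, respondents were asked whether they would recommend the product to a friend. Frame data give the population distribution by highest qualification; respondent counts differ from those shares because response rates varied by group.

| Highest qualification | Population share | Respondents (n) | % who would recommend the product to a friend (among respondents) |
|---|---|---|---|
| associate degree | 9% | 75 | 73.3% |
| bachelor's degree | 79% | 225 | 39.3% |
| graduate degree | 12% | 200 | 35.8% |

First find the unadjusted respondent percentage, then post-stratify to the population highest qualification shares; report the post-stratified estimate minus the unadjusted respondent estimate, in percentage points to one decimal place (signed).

-1.1 percentage points

Without adjustment, the pooled respondent share is:
  (75/500)×73.3 + (225/500)×39.3 + (200/500)×35.8 = 43%
Post-stratifying to population shares instead:
  0.09×73.3 + 0.79×39.3 + 0.12×35.8 = 41.94%
Difference = 41.94 − 43 = -1.06 pp.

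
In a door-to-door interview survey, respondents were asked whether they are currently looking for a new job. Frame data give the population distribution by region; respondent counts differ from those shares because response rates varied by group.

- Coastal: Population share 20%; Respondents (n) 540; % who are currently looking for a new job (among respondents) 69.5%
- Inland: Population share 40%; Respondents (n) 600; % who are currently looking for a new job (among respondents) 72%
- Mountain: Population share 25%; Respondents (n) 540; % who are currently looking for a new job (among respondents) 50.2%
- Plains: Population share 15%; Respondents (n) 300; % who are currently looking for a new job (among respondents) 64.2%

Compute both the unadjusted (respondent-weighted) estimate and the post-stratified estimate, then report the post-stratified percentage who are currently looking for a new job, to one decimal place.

64.9%

Unadjusted (pooled respondent) estimate weights by respondent counts:
  (540/1980)×69.5 + (600/1980)×72 + (540/1980)×50.2 + (300/1980)×64.2 = 64.1909%
Post-stratified estimate weights by population shares:
  0.2×69.5 + 0.4×72 + 0.25×50.2 + 0.15×64.2 = 64.88%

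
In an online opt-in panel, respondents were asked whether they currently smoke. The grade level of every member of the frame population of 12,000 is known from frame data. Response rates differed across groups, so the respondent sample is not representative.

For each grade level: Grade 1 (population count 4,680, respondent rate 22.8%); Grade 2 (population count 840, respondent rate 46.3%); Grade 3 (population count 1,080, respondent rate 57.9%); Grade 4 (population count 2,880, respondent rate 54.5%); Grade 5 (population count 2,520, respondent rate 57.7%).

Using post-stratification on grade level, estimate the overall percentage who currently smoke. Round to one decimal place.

42.5%

Post-stratification weights by population share, not respondent share:
  Grade 1: (4,680/12,000) × 22.8 = 8.892
  Grade 2: (840/12,000) × 46.3 = 3.241
  Grade 3: (1,080/12,000) × 57.9 = 5.211
  Grade 4: (2,880/12,000) × 54.5 = 13.08
  Grade 5: (2,520/12,000) × 57.7 = 12.117
Post-stratified estimate = 42.541 → 42.5%.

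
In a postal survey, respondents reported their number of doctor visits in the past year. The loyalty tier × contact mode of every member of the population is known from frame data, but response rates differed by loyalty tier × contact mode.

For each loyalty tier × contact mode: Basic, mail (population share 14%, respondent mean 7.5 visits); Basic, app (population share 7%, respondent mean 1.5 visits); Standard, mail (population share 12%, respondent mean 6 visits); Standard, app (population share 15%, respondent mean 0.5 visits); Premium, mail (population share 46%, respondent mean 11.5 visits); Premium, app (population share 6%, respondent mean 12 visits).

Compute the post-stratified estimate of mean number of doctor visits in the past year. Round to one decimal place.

Weight each group's respondent value by its population share:
  Basic, mail: 0.14 × 7.5 = 1.05
  Basic, app: 0.07 × 1.5 = 0.105
  Standard, mail: 0.12 × 6 = 0.72
  Standard, app: 0.15 × 0.5 = 0.075
  Premium, mail: 0.46 × 11.5 = 5.29
  Premium, app: 0.06 × 12 = 0.72
Post-stratified estimate = 7.96 → 8.0.

8.0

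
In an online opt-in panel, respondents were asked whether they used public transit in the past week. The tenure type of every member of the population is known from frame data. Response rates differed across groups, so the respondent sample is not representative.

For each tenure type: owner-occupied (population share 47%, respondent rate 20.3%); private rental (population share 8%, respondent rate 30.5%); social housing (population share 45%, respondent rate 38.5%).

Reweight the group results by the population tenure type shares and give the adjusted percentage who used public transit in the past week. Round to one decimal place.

29.3%

Reweight to the known tenure type distribution:
  owner-occupied: 0.47 × 20.3 = 9.541
  private rental: 0.08 × 30.5 = 2.44
  social housing: 0.45 × 38.5 = 17.325
Post-stratified estimate = 29.306 → 29.3%.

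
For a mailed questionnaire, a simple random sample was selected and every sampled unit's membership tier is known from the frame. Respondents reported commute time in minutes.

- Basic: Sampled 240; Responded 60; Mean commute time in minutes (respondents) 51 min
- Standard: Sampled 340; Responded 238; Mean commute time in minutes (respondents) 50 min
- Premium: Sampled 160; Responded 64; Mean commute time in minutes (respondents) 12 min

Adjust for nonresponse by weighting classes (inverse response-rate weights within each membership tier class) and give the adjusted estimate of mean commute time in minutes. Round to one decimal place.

Class response rates: Basic 60/240 = 25%, Standard 238/340 = 70%, Premium 64/160 = 40%.
Each respondent's weight = sampled/responded in their class; summing within a class gives n_sampled, so:
  Basic: 240 × 51 = 12,240
  Standard: 340 × 50 = 17,000
  Premium: 160 × 12 = 1920
Adjusted estimate = 31,160 / 740 = 42.1081 → 42.1.

42.1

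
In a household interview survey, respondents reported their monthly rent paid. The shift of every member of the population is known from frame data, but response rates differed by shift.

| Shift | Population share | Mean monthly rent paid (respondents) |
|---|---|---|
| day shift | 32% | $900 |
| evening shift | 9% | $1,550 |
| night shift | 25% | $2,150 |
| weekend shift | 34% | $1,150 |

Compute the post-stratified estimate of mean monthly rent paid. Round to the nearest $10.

Reweight to the known shift distribution:
  day shift: 0.32 × 900 = 288
  evening shift: 0.09 × 1550 = 139.5
  night shift: 0.25 × 2150 = 537.5
  weekend shift: 0.34 × 1150 = 391
Post-stratified estimate = 1356 → $1,360.

$1,360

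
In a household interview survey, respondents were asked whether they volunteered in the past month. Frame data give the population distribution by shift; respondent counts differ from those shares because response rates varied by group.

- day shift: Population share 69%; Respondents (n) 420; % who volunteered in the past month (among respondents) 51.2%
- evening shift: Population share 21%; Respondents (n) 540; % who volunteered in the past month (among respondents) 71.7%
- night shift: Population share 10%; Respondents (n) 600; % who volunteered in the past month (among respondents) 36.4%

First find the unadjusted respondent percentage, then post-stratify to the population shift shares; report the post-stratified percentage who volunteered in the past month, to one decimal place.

Without adjustment, the pooled respondent share is:
  (420/1560)×51.2 + (540/1560)×71.7 + (600/1560)×36.4 = 52.6038%
Post-stratified estimate weights by population shares:
  0.69×51.2 + 0.21×71.7 + 0.1×36.4 = 54.025%

54.0%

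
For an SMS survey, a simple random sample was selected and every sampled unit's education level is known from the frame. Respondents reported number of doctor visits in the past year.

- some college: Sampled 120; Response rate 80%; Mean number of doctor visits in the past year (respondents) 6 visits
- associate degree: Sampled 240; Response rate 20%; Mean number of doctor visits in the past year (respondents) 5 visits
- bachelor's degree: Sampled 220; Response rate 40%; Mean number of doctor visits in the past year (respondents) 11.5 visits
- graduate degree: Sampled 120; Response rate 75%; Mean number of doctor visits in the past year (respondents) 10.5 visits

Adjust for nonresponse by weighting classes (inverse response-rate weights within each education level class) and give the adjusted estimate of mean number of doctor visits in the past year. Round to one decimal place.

8.2

With weight = n_sampled/n_responded per class, the weighted class total is n_sampled:
  some college: 120 × 6 = 720
  associate degree: 240 × 5 = 1200
  bachelor's degree: 220 × 11.5 = 2530
  graduate degree: 120 × 10.5 = 1260
Adjusted estimate = 5710 / 700 = 8.15714 → 8.2.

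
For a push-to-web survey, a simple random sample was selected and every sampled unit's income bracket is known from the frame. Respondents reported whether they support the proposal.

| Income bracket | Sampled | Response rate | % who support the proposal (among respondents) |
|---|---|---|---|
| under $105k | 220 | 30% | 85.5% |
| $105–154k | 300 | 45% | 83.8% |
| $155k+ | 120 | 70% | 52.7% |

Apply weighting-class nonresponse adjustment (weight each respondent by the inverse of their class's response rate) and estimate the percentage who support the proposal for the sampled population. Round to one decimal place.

78.6%

Weighting each respondent by the inverse class response rate inflates each class back to its sampled size, so the class weight is n_sampled:
  under $105k: 220 × 85.5 = 18,810
  $105–154k: 300 × 83.8 = 25,140
  $155k+: 120 × 52.7 = 6324
Adjusted estimate = 50,274 / 640 = 78.5531 → 78.6%.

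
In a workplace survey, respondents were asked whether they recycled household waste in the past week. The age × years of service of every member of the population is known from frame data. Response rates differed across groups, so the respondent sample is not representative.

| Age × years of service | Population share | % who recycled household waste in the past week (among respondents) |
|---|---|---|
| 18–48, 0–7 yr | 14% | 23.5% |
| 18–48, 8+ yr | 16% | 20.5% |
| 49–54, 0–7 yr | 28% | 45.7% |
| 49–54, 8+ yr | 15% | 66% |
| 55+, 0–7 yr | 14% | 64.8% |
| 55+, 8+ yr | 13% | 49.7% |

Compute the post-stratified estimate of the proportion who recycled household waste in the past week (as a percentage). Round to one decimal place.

44.8%

Reweight to the known age × years of service distribution:
  18–48, 0–7 yr: 0.14 × 23.5 = 3.29
  18–48, 8+ yr: 0.16 × 20.5 = 3.28
  49–54, 0–7 yr: 0.28 × 45.7 = 12.796
  49–54, 8+ yr: 0.15 × 66 = 9.9
  55+, 0–7 yr: 0.14 × 64.8 = 9.072
  55+, 8+ yr: 0.13 × 49.7 = 6.461
Post-stratified estimate = 44.799 → 44.8%.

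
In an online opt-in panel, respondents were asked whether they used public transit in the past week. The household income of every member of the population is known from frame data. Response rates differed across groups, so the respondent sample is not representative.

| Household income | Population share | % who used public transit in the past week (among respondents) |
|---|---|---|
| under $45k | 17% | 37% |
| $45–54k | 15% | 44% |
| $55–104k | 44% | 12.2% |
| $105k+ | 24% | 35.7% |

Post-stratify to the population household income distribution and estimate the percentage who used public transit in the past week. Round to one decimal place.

26.8%

Each cell contributes population-share × respondent value:
  under $45k: 0.17 × 37 = 6.29
  $45–54k: 0.15 × 44 = 6.6
  $55–104k: 0.44 × 12.2 = 5.368
  $105k+: 0.24 × 35.7 = 8.568
Post-stratified estimate = 26.826 → 26.8%.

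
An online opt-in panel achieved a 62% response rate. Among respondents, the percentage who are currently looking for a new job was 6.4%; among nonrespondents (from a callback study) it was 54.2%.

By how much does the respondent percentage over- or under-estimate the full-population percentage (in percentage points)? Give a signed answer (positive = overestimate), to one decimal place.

Nonresponse fraction = 1 − 0.62 = 0.38.
Bias = (nonresponse fraction) × (respondent percentage − nonrespondent percentage)
     = 0.38 × (6.4 − 54.2) = 0.38 × -47.8 = -18.164.

-18.2 percentage points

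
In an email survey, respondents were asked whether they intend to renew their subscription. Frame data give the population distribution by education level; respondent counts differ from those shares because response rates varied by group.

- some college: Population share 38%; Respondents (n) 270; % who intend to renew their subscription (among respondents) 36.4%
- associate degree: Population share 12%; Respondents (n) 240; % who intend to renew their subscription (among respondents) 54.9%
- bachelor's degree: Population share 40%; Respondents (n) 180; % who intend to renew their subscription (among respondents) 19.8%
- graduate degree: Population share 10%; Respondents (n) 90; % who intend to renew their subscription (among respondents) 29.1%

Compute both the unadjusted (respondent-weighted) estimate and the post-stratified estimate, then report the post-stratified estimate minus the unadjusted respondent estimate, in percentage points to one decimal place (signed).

Unadjusted (pooled respondent) estimate weights by respondent counts:
  (270/780)×36.4 + (240/780)×54.9 + (180/780)×19.8 + (90/780)×29.1 = 37.4192%
Post-stratified estimate weights by population shares:
  0.38×36.4 + 0.12×54.9 + 0.4×19.8 + 0.1×29.1 = 31.25%
Difference = 31.25 − 37.4192 = -6.1692 pp.

-6.2 percentage points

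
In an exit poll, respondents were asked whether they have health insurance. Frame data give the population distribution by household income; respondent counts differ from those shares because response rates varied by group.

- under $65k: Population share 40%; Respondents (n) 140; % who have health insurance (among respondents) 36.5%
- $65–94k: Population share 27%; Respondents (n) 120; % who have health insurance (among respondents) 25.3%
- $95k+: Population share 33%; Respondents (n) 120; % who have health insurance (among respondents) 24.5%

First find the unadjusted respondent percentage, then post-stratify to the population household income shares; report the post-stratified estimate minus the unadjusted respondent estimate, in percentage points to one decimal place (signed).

+0.3 percentage points

Without adjustment, the pooled respondent share is:
  (140/380)×36.5 + (120/380)×25.3 + (120/380)×24.5 = 29.1737%
Post-stratified estimate weights by population shares:
  0.4×36.5 + 0.27×25.3 + 0.33×24.5 = 29.516%
Difference = 29.516 − 29.1737 = 0.3423 pp.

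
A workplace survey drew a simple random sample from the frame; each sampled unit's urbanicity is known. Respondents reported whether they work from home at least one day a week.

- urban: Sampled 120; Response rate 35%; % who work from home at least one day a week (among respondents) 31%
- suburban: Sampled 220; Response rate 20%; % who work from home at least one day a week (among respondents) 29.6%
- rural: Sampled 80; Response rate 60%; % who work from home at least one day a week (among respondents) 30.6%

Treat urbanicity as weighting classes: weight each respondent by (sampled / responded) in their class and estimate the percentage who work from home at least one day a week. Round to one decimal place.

30.2%

Inverse-response-rate weighting restores each class to its sampled count, so class totals weight by n_sampled:
  urban: 120 × 31 = 3720
  suburban: 220 × 29.6 = 6512
  rural: 80 × 30.6 = 2448
Adjusted estimate = 12,680 / 420 = 30.1905 → 30.2%.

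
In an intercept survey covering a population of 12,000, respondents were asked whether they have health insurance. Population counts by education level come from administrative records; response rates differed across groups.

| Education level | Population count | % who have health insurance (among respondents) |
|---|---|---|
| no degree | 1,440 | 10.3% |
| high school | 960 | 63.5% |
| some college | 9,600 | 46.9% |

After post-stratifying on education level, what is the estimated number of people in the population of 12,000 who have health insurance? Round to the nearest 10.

Apply each group's respondent rate to its population count:
  no degree: 1,440 × 10.3% = 148.32
  high school: 960 × 63.5% = 609.6
  some college: 9,600 × 46.9% = 4502.4
Estimated total = 5260.32 → 5,260.

5,260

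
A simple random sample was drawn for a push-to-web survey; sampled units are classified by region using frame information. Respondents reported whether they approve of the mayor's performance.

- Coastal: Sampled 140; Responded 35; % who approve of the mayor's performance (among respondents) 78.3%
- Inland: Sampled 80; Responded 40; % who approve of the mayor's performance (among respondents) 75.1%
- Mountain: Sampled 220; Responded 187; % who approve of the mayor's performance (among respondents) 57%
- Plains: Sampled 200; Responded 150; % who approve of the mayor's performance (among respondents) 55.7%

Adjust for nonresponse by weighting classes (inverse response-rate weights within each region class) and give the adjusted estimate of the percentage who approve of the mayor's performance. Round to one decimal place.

Class response rates: Coastal 35/140 = 25%, Inland 40/80 = 50%, Mountain 187/220 = 85%, Plains 150/200 = 75%.
Weighting each respondent by the inverse class response rate inflates each class back to its sampled size, so the class weight is n_sampled:
  Coastal: 140 × 78.3 = 10,962
  Inland: 80 × 75.1 = 6008
  Mountain: 220 × 57 = 12,540
  Plains: 200 × 55.7 = 11,140
Adjusted estimate = 40,650 / 640 = 63.5156 → 63.5%.

63.5%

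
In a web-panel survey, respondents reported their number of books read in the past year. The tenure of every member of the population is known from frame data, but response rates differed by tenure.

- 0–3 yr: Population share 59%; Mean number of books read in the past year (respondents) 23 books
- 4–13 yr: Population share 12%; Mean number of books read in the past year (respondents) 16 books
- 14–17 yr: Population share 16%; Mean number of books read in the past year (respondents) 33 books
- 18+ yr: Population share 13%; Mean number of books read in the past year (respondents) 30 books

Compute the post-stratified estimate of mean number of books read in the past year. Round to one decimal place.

24.7

Each cell contributes population-share × respondent value:
  0–3 yr: 0.59 × 23 = 13.57
  4–13 yr: 0.12 × 16 = 1.92
  14–17 yr: 0.16 × 33 = 5.28
  18+ yr: 0.13 × 30 = 3.9
Post-stratified estimate = 24.67 → 24.7.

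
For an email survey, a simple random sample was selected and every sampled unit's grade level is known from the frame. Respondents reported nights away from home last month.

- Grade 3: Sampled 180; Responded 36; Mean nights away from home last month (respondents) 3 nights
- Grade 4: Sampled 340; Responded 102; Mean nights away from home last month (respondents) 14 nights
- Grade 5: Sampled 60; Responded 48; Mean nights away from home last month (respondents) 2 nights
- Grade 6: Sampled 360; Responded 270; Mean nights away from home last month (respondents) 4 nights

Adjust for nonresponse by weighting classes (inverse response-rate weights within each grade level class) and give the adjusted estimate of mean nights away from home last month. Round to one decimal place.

7.3

Response rates by class: Grade 3 36/180 = 20%, Grade 4 102/340 = 30%, Grade 5 48/60 = 80%, Grade 6 270/360 = 75%.
With weight = n_sampled/n_responded per class, the weighted class total is n_sampled:
  Grade 3: 180 × 3 = 540
  Grade 4: 340 × 14 = 4760
  Grade 5: 60 × 2 = 120
  Grade 6: 360 × 4 = 1440
Adjusted estimate = 6860 / 940 = 7.29787 → 7.3.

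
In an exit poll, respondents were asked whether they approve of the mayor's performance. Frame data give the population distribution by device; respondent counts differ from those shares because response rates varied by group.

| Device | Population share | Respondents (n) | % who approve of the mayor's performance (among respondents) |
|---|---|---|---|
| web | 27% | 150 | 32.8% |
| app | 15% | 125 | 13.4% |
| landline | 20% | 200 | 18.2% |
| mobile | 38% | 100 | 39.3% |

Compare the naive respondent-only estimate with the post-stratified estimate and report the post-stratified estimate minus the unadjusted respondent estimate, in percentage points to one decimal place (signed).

Naive respondent-only estimate (weights = respondent counts):
  (150/575)×32.8 + (125/575)×13.4 + (200/575)×18.2 + (100/575)×39.3 = 24.6348%
Reweighting by population device shares:
  0.27×32.8 + 0.15×13.4 + 0.2×18.2 + 0.38×39.3 = 29.44%
Difference = 29.44 − 24.6348 = 4.8052 pp.

+4.8 percentage points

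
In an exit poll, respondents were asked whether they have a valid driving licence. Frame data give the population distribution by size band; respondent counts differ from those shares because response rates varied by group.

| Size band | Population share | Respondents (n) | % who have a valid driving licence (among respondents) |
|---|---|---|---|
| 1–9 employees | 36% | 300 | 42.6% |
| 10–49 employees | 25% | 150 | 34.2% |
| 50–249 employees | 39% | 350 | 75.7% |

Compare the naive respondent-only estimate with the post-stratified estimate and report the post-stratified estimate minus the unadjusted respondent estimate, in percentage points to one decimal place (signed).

Naive respondent-only estimate (weights = respondent counts):
  (300/800)×42.6 + (150/800)×34.2 + (350/800)×75.7 = 55.5063%
Post-stratifying to population shares instead:
  0.36×42.6 + 0.25×34.2 + 0.39×75.7 = 53.409%
Difference = 53.409 − 55.5063 = -2.0972 pp.

-2.1 percentage points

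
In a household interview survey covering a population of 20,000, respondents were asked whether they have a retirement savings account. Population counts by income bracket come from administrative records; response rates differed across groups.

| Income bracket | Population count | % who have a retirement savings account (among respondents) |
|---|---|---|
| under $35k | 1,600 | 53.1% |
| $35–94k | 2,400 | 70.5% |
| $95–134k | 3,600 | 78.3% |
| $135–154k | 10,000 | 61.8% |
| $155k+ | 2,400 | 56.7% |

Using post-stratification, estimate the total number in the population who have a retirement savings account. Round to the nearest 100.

Apply each group's respondent rate to its population count:
  under $35k: 1,600 × 53.1% = 849.6
  $35–94k: 2,400 × 70.5% = 1692
  $95–134k: 3,600 × 78.3% = 2818.8
  $135–154k: 10,000 × 61.8% = 6180
  $155k+: 2,400 × 56.7% = 1360.8
Estimated total = 12901.2 → 12,900.

12,900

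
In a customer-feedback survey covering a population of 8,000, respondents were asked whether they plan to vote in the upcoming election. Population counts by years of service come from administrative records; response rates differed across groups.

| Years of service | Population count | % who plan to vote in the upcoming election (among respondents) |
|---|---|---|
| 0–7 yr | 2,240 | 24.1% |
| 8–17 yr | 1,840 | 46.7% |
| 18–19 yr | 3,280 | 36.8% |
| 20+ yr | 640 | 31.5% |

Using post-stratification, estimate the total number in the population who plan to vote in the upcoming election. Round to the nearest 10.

2,810

Each cell contributes its population count × the respondent rate:
  0–7 yr: 2,240 × 24.1% = 539.84
  8–17 yr: 1,840 × 46.7% = 859.28
  18–19 yr: 3,280 × 36.8% = 1207.04
  20+ yr: 640 × 31.5% = 201.6
Estimated total = 2807.76 → 2,810.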